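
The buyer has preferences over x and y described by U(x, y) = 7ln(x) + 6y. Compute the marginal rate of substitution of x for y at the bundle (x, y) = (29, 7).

MU_x = 7/x, MU_y = 6.
MRS = 7/x ÷ 6.
At (29, 7): MRS = 7/174.
So at (29, 7) the consumer would give up 7/174 units of y for one more unit of x.

MRS = 7/174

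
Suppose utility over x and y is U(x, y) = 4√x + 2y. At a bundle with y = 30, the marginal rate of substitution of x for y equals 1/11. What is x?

MU_x = 4/(2√x), MU_y = 2.
MRS = 4/(2√x) ÷ 2.
MRS depends only on x: 1/√x = 1/11 ⇒ √x = 1/(1/11) = 11 ⇒ x = 121.

x = 121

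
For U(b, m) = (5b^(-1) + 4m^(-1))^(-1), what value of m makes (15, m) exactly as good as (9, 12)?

U depends on (b, m) only through S = 5b^(-1) + 4m^(-1), so equal utility means equal S. At (9, 12): S = 8/9.
With b = 15: 5·15^(-1) = 1/3, so 4m^(-1) = 8/9 − 1/3 = 5/9, i.e. m^(-1) = 5/36.
Hence m = 1/(5/36) = 7.2.
Check: U(15, 7.2) = 1.125.

m = 7.2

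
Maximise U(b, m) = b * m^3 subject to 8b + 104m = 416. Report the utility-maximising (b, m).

MU_b = m^3 and MU_m = 3·b·m^2.
MRS = MU_b/MU_m = (1/3)·m/b.
Tangency: set MRS = p_b/p_m = 8/104 = 1/13.
So (1/3)·m/b = 1/13, i.e. m = (3/13)·b.
Substitute into the budget 8·b + 104·m = 416: 32·b = 416, so b* = 13.
Then m* = (3/13)·13 = 3.

b* = 13, m* = 3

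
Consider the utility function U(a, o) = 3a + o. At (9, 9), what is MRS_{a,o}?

MRS = 3

MU_a = 3, MU_o = 1, so MRS = 3/1 = 3 at every bundle.
At (9, 9): MRS = 3.
The indifference curve has slope −3 at this bundle.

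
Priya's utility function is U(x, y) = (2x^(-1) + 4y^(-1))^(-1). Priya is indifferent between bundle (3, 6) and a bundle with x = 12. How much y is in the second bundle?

U depends on (x, y) only through S = 2x^(-1) + 4y^(-1), so equal utility means equal S. At (3, 6): S = 4/3.
With x = 12: 2·12^(-1) = 1/6, so 4y^(-1) = 4/3 − 1/6 = 7/6, i.e. y^(-1) = 7/24.
Hence y = 1/(7/24) = 24/7.
Check: U(12, 24/7) = 0.75.

y = 24/7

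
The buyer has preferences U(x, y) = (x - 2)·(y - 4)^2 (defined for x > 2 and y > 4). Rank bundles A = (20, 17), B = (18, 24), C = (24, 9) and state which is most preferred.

Bundle B

Evaluate utility at each bundle:
U(A) = 3042.
U(B) = 6400.
U(C) = 550.
Highest utility is B, so B ≻ A ≻ C.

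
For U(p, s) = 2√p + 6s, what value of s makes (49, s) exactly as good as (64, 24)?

U(64, 24) = 160.
Set U(49, s) = 160 and solve.
With p = 49: √49 = 7, so 6s = 160 − 2·7 = 146 and s = 73/3.
Check: U(49, 73/3) = 160.

s = 73/3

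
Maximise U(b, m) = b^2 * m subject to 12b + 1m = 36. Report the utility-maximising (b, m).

b* = 2, m* = 12

MU_b = 2·b·m and MU_m = b^2.
MRS = MU_b/MU_m = (2/1)·m/b.
Tangency: set MRS = p_b/p_m = 12/1 = 12.
So (2/1)·m/b = 12, i.e. m = 6·b.
Substitute into the budget 12·b + 1·m = 36: 18·b = 36, so b* = 2.
Then m* = 6·2 = 12.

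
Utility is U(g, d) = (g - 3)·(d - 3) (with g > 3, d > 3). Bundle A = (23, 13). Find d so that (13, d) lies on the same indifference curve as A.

U(23, 13) = 200.
Set U(13, d) = 200 and solve.
With g = 13: (13 − 3) = 10, so (d − 3) = 200/10 = 20.
So d = 3 + 20 = 23.
Check: U(13, 23) = 200.

d = 23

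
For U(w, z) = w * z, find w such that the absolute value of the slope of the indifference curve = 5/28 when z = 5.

MU_w = z and MU_z = w.
MRS = MU_w/MU_z = z/w.
Substitute z = 5: MRS = 5/w. Setting 5/w = 5/28 gives w = 5/(5/28) = 28.

w = 28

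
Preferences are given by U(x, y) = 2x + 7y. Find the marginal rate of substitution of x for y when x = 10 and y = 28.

MRS = 2/7

MU_x = 2, MU_y = 7, so MRS = 2/7 at every bundle.
At (10, 28): MRS = 2/7.
The indifference curve has slope −2/7 at this bundle.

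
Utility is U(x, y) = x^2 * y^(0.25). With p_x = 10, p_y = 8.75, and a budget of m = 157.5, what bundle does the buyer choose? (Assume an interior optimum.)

MU_x = 2·x·y^(0.25) and MU_y = 0.25·x^2·y^(-0.75).
MRS = MU_x/MU_y = (8)·y/x.
Tangency: set MRS = p_x/p_y = 10/8.75 = 8/7.
So (8)·y/x = 8/7, i.e. y = (1/7)·x.
Substitute into the budget 10·x + 8.75·y = 157.5: 11.25·x = 157.5, so x* = 14.
Then y* = (1/7)·14 = 2.

x* = 14, y* = 2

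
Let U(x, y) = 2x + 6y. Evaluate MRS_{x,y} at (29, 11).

MU_x = 2, MU_y = 6, so MRS = 2/6 = 1/3 at every bundle.
At (29, 11): MRS = 1/3.
That is, one extra unit of x is worth 1/3 units of y at the margin.

MRS = 1/3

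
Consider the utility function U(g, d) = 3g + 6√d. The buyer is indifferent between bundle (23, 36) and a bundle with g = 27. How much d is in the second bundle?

d = 16

U(23, 36) = 105.
Set U(27, d) = 105 and solve.
With g = 27: 6√d = 105 − 3·27 = 24, so √d = 4 and d = 16.
Check: U(27, 16) = 105.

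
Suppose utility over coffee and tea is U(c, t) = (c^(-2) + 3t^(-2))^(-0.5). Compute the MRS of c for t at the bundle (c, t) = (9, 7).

MRS = 343/2187

For CES with ρ = -2, MRS = (1/3)·(t/c)^3.
At (9, 7): MRS = 343/2187.
The indifference curve has slope −343/2187 at this bundle.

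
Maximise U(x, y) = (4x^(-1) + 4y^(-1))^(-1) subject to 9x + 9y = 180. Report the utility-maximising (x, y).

For CES with ρ = -1, MRS = (y/x)^2.
Tangency: set MRS = p_x/p_y = 9/9 = 1.
So (y/x)^2 = 1; taking the square root, y/x = 1, i.e. y = x.
Substitute into the budget 9·x + 9·y = 180: 18·x = 180, so x* = 10 and y* = 10.

x* = 10, y* = 10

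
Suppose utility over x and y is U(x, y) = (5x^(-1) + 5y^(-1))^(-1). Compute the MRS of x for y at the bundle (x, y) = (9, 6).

For CES with ρ = -1, MRS = (y/x)^2.
At (9, 6): MRS = 4/9.
That is, one extra unit of x is worth 4/9 units of y at the margin.

MRS = 4/9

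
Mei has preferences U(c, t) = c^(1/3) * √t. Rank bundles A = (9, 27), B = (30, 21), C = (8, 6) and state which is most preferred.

Evaluate utility at each bundle:
U(A) = 10.808.
U(B) = 14.239.
U(C) = 4.899.
Highest utility is B, so B ≻ A ≻ C.

Bundle B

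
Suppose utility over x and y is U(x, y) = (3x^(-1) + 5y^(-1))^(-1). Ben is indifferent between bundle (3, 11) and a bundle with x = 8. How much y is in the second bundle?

y = 88/19

U depends on (x, y) only through S = 3x^(-1) + 5y^(-1), so equal utility means equal S. At (3, 11): S = 16/11.
With x = 8: 3·8^(-1) = 0.375, so 5y^(-1) = 16/11 − 0.375 = 95/88, i.e. y^(-1) = 19/88.
Hence y = 1/(19/88) = 88/19.
Check: U(8, 88/19) = 0.6875.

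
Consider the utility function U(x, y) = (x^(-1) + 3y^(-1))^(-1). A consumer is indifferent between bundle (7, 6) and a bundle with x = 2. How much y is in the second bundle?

y = 21

U depends on (x, y) only through S = x^(-1) + 3y^(-1), so equal utility means equal S. At (7, 6): S = 9/14.
With x = 2: 2^(-1) = 0.5, so 3y^(-1) = 9/14 − 0.5 = 1/7, i.e. y^(-1) = 1/21.
Hence y = 1/(1/21) = 21.
Check: U(2, 21) = 1.5556.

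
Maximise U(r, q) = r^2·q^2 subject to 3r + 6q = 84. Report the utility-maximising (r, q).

MU_r = 2·r·q^2 and MU_q = 2·r^2·q.
MRS = MU_r/MU_q = q/r.
Tangency: set MRS = p_r/p_q = 3/6 = 0.5.
So q/r = 0.5, i.e. q = 0.5·r.
Substitute into the budget 3·r + 6·q = 84: 6·r = 84, so r* = 14.
Then q* = 0.5·14 = 7.

r* = 14, q* = 7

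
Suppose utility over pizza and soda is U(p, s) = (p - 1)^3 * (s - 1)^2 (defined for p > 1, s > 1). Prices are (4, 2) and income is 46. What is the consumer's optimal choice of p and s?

p* = 7, s* = 9

MU_p = 3·(p−1)^2·(s−1)^2, MU_s = 2·(p−1)^3·(s−1).
MRS = (3/2)·(s−1)/(p−1).
Tangency: set MRS = p_p/p_s = 4/2 = 2.
So (3/2)·(s − 1)/(p − 1) = 2, i.e. (s − 1) = (4/3)·(p − 1).
Rewrite the budget in excess-of-subsistence terms: 4·(p − 1) + 2·(s − 1) = 46 − 4·1 − 2·1 = 40.
Substituting, (20/3)·(p − 1) = 40, so p − 1 = 6 and p* = 7.
Then s − 1 = (4/3)·6 = 8, so s* = 9.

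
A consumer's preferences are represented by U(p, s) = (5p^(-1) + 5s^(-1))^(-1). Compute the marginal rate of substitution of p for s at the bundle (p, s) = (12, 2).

For CES with ρ = -1, MRS = (s/p)^2.
At (12, 2): MRS = 1/36.
So at (12, 2) the consumer would give up 1/36 units of s for one more unit of p.

MRS = 1/36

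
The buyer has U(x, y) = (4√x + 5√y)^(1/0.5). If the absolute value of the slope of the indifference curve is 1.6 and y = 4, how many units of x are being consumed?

For CES with ρ = 0.5, MRS = (4/5)·√(y/x).
Setting (4/5)·√(4/x) = 1.6 gives √(4/x) = 2, so 4/x = 4 and x = 1.

x = 1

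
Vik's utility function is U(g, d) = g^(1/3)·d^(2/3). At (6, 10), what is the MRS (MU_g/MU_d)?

MU_g = 1/3·g^(-2/3)·d^(2/3) and MU_d = 2/3·g^(1/3)·d^(-1/3).
MRS = MU_g/MU_d = (0.5)·d/g.
At (6, 10): MRS = 5/6.
That is, one extra unit of g is worth 5/6 units of d at the margin.

MRS = 5/6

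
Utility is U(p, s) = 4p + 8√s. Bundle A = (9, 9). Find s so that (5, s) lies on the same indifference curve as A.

U(9, 9) = 60.
Set U(5, s) = 60 and solve.
With p = 5: 8√s = 60 − 4·5 = 40, so √s = 5 and s = 25.
Check: U(5, 25) = 60.

s = 25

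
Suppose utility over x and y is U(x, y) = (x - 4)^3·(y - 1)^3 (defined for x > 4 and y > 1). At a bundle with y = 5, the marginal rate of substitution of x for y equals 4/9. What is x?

x = 13

MU_x = 3·(x−4)^2·(y−1)^3, MU_y = 3·(x−4)^3·(y−1)^2.
MRS = (y−1)/(x−4).
Substitute y = 5: MRS = 4/(x − 4). Setting this equal to 4/9 gives x − 4 = 4/(4/9) = 9, so x = 13.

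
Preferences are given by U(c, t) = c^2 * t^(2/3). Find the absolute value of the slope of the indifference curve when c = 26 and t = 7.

MU_c = 2·c·t^(2/3) and MU_t = 2/3·c^2·t^(-1/3).
MRS = MU_c/MU_t = (3)·t/c.
At (26, 7): MRS = 21/26.
So at (26, 7) the consumer would give up 21/26 units of t for one more unit of c.

MRS = 21/26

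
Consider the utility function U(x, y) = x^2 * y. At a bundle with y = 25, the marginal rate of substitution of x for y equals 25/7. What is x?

x = 14

MU_x = 2·x·y and MU_y = x^2.
MRS = MU_x/MU_y = (2/1)·y/x.
Substitute y = 25: MRS = 50/x. Setting 50/x = 25/7 gives x = 50/(25/7) = 14.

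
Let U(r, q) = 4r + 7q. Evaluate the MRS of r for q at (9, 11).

MU_r = 4, MU_q = 7, so MRS = 4/7 at every bundle.
At (9, 11): MRS = 4/7.
That is, one extra unit of r is worth 4/7 units of q at the margin.

MRS = 4/7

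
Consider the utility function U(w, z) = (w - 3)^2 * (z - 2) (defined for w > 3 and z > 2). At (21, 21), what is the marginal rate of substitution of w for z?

MU_w = 2·(w−3)·(z−2), MU_z = (w−3)^2.
MRS = (2/1)·(z−2)/(w−3).
At (21, 21): MRS = 19/9.
The indifference curve has slope −19/9 at this bundle.

MRS = 19/9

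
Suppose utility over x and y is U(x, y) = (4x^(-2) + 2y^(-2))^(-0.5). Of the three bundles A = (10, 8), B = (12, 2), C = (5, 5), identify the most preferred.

Bundle A

Evaluate utility at each bundle:
U(A) = 3.746.
U(B) = 1.376.
U(C) = 2.041.
Highest utility is A, so A ≻ C ≻ B.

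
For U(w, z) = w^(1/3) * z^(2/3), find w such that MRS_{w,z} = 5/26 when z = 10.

w = 26

MU_w = 1/3·w^(-2/3)·z^(2/3) and MU_z = 2/3·w^(1/3)·z^(-1/3).
MRS = MU_w/MU_z = (0.5)·z/w.
Substitute z = 10: MRS = 5/w. Setting 5/w = 5/26 gives w = 5/(5/26) = 26.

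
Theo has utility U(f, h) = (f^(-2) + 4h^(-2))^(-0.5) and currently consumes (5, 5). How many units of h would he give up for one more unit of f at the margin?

For CES with ρ = -2, MRS = (1/4)·(h/f)^3.
At (5, 5): MRS = 0.25.
That is, one extra unit of f is worth 0.25 units of h at the margin.

MRS = 0.25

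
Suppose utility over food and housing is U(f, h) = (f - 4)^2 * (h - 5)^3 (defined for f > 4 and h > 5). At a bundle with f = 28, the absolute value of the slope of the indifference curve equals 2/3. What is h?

h = 29

MU_f = 2·(f−4)·(h−5)^3, MU_h = 3·(f−4)^2·(h−5)^2.
MRS = (2/3)·(h−5)/(f−4).
Substitute f = 28: MRS = (h − 5)/36. Setting this equal to 2/3 gives h − 5 = (2/3)·36 = 24, so h = 29.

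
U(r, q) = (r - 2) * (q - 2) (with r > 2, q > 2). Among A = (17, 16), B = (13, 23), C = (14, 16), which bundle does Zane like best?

Evaluate utility at each bundle:
U(A) = 210.
U(B) = 231.
U(C) = 168.
Highest utility is B, so B ≻ A ≻ C.

Bundle B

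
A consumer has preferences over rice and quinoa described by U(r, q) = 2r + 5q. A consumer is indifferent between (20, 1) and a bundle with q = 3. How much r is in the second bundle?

U(20, 1) = 45.
Set U(r, 3) = 45 and solve.
2r + 5·3 = 45 ⇒ 2r = 30 ⇒ r = 15.
Check: U(15, 3) = 45.

r = 15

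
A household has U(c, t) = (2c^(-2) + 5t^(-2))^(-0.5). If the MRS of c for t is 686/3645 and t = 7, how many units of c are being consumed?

c = 9

For CES with ρ = -2, MRS = (2/5)·(t/c)^3.
Setting (2/5)·(7/c)^3 = 686/3645 gives (7/c)^3 = 343/729, so 7/c = 7/9 and c = 9.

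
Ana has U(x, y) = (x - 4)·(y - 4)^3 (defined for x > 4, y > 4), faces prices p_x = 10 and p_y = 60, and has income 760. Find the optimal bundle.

MU_x = (y−4)^3, MU_y = 3·(x−4)·(y−4)^2.
MRS = (1/3)·(y−4)/(x−4).
Tangency: set MRS = p_x/p_y = 10/60 = 1/6.
So (1/3)·(y − 4)/(x − 4) = 1/6, i.e. (y − 4) = 0.5·(x − 4).
Rewrite the budget in excess-of-subsistence terms: 10·(x − 4) + 60·(y − 4) = 760 − 10·4 − 60·4 = 480.
Substituting, 40·(x − 4) = 480, so x − 4 = 12 and x* = 16.
Then y − 4 = 0.5·12 = 6, so y* = 10.

x* = 16, y* = 10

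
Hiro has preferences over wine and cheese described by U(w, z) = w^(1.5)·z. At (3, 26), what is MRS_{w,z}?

MU_w = 1.5·√w·z and MU_z = w^(1.5).
MRS = MU_w/MU_z = (1.5)·z/w.
At (3, 26): MRS = 13.
That is, one extra unit of w is worth 13 units of z at the margin.

MRS = 13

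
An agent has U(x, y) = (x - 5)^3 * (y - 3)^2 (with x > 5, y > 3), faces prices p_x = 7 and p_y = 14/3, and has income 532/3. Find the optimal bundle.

MU_x = 3·(x−5)^2·(y−3)^2, MU_y = 2·(x−5)^3·(y−3).
MRS = (3/2)·(y−3)/(x−5).
Tangency: set MRS = p_x/p_y = 7/(14/3) = 1.5.
So (3/2)·(y − 3)/(x − 5) = 1.5, i.e. (y − 3) = (x − 5).
Rewrite the budget in excess-of-subsistence terms: 7·(x − 5) + (14/3)·(y − 3) = 532/3 − 7·5 − (14/3)·3 = 385/3.
Substituting, (35/3)·(x − 5) = 385/3, so x − 5 = 11 and x* = 16.
Then y − 3 = 11, so y* = 14.

x* = 16, y* = 14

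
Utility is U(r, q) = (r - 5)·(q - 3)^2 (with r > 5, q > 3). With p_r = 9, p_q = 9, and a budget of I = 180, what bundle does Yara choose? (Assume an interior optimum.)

MU_r = (q−3)^2, MU_q = 2·(r−5)·(q−3).
MRS = (1/2)·(q−3)/(r−5).
Tangency: set MRS = p_r/p_q = 9/9 = 1.
So (1/2)·(q − 3)/(r − 5) = 1, i.e. (q − 3) = 2·(r − 5).
Rewrite the budget in excess-of-subsistence terms: 9·(r − 5) + 9·(q − 3) = 180 − 9·5 − 9·3 = 108.
Substituting, 27·(r − 5) = 108, so r − 5 = 4 and r* = 9.
Then q − 3 = 2·4 = 8, so q* = 11.

r* = 9, q* = 11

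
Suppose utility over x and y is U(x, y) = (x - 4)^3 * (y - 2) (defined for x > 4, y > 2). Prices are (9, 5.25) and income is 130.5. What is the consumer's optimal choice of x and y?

MU_x = 3·(x−4)^2·(y−2), MU_y = (x−4)^3.
MRS = (3/1)·(y−2)/(x−4).
Tangency: set MRS = p_x/p_y = 9/5.25 = 12/7.
So (3/1)·(y − 2)/(x − 4) = 12/7, i.e. (y − 2) = (4/7)·(x − 4).
Rewrite the budget in excess-of-subsistence terms: 9·(x − 4) + 5.25·(y − 2) = 130.5 − 9·4 − 5.25·2 = 84.
Substituting, 12·(x − 4) = 84, so x − 4 = 7 and x* = 11.
Then y − 2 = (4/7)·7 = 4, so y* = 6.

x* = 11, y* = 6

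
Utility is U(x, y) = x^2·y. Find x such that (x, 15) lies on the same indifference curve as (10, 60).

U(10, 60) = 6000.
Set U(x, 15) = 6000 and solve.
With y = 15: x^2 = 6000/15 = 400; taking the square root, x = 20.
Check: U(20, 15) = 6000.

x = 20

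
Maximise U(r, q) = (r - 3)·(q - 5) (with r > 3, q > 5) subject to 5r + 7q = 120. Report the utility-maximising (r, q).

MU_r = (q−5), MU_q = (r−3).
MRS = (q−5)/(r−3).
Tangency: set MRS = p_r/p_q = 5/7.
So (q − 5)/(r − 3) = 5/7, i.e. (q − 5) = (5/7)·(r − 3).
Rewrite the budget in excess-of-subsistence terms: 5·(r − 3) + 7·(q − 5) = 120 − 5·3 − 7·5 = 70.
Substituting, 10·(r − 3) = 70, so r − 3 = 7 and r* = 10.
Then q − 5 = (5/7)·7 = 5, so q* = 10.

r* = 10, q* = 10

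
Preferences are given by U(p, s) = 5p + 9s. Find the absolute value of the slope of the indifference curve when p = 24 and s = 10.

MU_p = 5, MU_s = 9, so MRS = 5/9 at every bundle.
At (24, 10): MRS = 5/9.
So at (24, 10) the consumer would give up 5/9 units of s for one more unit of p.

MRS = 5/9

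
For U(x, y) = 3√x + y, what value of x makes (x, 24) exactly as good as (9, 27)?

x = 16

U(9, 27) = 36.
Set U(x, 24) = 36 and solve.
With y = 24: 3√x = 36 − 24 = 12, so √x = 4 and x = 16.
Check: U(16, 24) = 36.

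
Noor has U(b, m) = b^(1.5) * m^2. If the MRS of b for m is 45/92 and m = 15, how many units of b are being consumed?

b = 23

MU_b = 1.5·√b·m^2 and MU_m = 2·b^(1.5)·m.
MRS = MU_b/MU_m = (0.75)·m/b.
Substitute m = 15: MRS = 11.25/b. Setting 11.25/b = 45/92 gives b = 11.25/(45/92) = 23.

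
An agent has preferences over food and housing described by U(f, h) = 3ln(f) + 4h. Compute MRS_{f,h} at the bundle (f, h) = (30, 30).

MRS = 1/40

MU_f = 3/f, MU_h = 4.
MRS = 3/f ÷ 4.
At (30, 30): MRS = 1/40.
That is, one extra unit of f is worth 1/40 units of h at the margin.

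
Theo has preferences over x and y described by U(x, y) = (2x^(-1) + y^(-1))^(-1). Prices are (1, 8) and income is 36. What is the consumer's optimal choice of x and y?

For CES with ρ = -1, MRS = (2/1)·(y/x)^2.
Tangency: set MRS = p_x/p_y = 1/8 = 0.125.
So (y/x)^2 = 1/16; taking the square root, y/x = 0.25, i.e. y = 0.25·x.
Substitute into the budget 1·x + 8·y = 36: 3·x = 36, so x* = 12 and y* = 0.25·12 = 3.

x* = 12, y* = 3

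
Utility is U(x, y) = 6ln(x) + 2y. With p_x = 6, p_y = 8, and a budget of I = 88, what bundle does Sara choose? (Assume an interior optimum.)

x* = 4, y* = 8

MU_x = 6/x, MU_y = 2.
MRS = 6/x ÷ 2.
Tangency: set MRS = p_x/p_y = 6/8 = 0.75.
MRS depends only on x: 3/x = 0.75 ⇒ x* = 3/0.75 = 4.
From the budget, 8·y = 88 − 6·4 = 64, so y* = 8.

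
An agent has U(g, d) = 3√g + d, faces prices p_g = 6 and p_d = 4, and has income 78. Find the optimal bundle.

g* = 1, d* = 18

MU_g = 3/(2√g), MU_d = 1.
MRS = 3/(2√g) ÷ 1.
Tangency: set MRS = p_g/p_d = 6/4 = 1.5.
MRS depends only on g: 1.5/√g = 1.5 ⇒ √g = 1.5/1.5 = 1 ⇒ g* = 1.
From the budget, 4·d = 78 − 6·1 = 72, so d* = 18.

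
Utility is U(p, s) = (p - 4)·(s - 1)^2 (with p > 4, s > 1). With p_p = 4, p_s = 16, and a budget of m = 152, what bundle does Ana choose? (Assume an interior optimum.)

p* = 14, s* = 6

MU_p = (s−1)^2, MU_s = 2·(p−4)·(s−1).
MRS = (1/2)·(s−1)/(p−4).
Tangency: set MRS = p_p/p_s = 4/16 = 0.25.
So (1/2)·(s − 1)/(p − 4) = 0.25, i.e. (s − 1) = 0.5·(p − 4).
Rewrite the budget in excess-of-subsistence terms: 4·(p − 4) + 16·(s − 1) = 152 − 4·4 − 16·1 = 120.
Substituting, 12·(p − 4) = 120, so p − 4 = 10 and p* = 14.
Then s − 1 = 0.5·10 = 5, so s* = 6.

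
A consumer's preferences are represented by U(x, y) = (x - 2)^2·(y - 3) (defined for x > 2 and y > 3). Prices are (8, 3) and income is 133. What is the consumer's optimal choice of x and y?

x* = 11, y* = 15

MU_x = 2·(x−2)·(y−3), MU_y = (x−2)^2.
MRS = (2/1)·(y−3)/(x−2).
Tangency: set MRS = p_x/p_y = 8/3.
So (2/1)·(y − 3)/(x − 2) = 8/3, i.e. (y − 3) = (4/3)·(x − 2).
Rewrite the budget in excess-of-subsistence terms: 8·(x − 2) + 3·(y − 3) = 133 − 8·2 − 3·3 = 108.
Substituting, 12·(x − 2) = 108, so x − 2 = 9 and x* = 11.
Then y − 3 = (4/3)·9 = 12, so y* = 15.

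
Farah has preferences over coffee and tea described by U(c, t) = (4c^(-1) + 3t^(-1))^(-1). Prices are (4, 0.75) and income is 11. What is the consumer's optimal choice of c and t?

c* = 2, t* = 4

For CES with ρ = -1, MRS = (4/3)·(t/c)^2.
Tangency: set MRS = p_c/p_t = 4/0.75 = 16/3.
So (t/c)^2 = 4; taking the square root, t/c = 2, i.e. t = 2·c.
Substitute into the budget 4·c + 0.75·t = 11: 5.5·c = 11, so c* = 2 and t* = 2·2 = 4.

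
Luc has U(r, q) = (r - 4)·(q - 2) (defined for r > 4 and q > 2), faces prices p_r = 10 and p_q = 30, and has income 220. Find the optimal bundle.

MU_r = (q−2), MU_q = (r−4).
MRS = (q−2)/(r−4).
Tangency: set MRS = p_r/p_q = 10/30 = 1/3.
So (q − 2)/(r − 4) = 1/3, i.e. (q − 2) = (1/3)·(r − 4).
Rewrite the budget in excess-of-subsistence terms: 10·(r − 4) + 30·(q − 2) = 220 − 10·4 − 30·2 = 120.
Substituting, 20·(r − 4) = 120, so r − 4 = 6 and r* = 10.
Then q − 2 = (1/3)·6 = 2, so q* = 4.

r* = 10, q* = 4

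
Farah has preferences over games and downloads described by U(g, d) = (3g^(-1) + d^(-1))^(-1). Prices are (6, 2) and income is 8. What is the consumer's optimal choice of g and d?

g* = 1, d* = 1

For CES with ρ = -1, MRS = (3/1)·(d/g)^2.
Tangency: set MRS = p_g/p_d = 6/2 = 3.
So (d/g)^2 = 1; taking the square root, d/g = 1, i.e. d = g.
Substitute into the budget 6·g + 2·d = 8: 8·g = 8, so g* = 1 and d* = 1.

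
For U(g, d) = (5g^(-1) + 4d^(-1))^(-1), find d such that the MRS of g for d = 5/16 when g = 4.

d = 2

For CES with ρ = -1, MRS = (5/4)·(d/g)^2.
Setting (5/4)·(d/4)^2 = 5/16 gives (d/4)^2 = 0.25, so d/4 = 0.5 and d = 2.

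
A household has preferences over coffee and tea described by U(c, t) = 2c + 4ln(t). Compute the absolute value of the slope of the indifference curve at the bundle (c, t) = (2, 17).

MU_c = 2, MU_t = 4/t.
MRS = 2 ÷ (4/t).
At (2, 17): MRS = 8.5.
So at (2, 17) the consumer would give up 8.5 units of t for one more unit of c.

MRS = 8.5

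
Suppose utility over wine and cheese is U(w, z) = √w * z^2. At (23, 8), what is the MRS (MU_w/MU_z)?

MRS = 2/23

MU_w = 0.5·w^(-0.5)·z^2 and MU_z = 2·√w·z.
MRS = MU_w/MU_z = (0.25)·z/w.
At (23, 8): MRS = 2/23.
That is, one extra unit of w is worth 2/23 units of z at the margin.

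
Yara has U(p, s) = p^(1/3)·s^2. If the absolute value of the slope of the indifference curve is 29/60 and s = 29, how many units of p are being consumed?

MU_p = 1/3·p^(-2/3)·s^2 and MU_s = 2·p^(1/3)·s.
MRS = MU_p/MU_s = (1/6)·s/p.
Substitute s = 29: MRS = (29/6)/p. Setting (29/6)/p = 29/60 gives p = (29/6)/(29/60) = 10.

p = 10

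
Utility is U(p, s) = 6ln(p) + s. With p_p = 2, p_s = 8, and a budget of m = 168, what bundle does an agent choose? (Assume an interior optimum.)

MU_p = 6/p, MU_s = 1.
MRS = 6/p ÷ 1.
Tangency: set MRS = p_p/p_s = 2/8 = 0.25.
MRS depends only on p: 6/p = 0.25 ⇒ p* = 6/0.25 = 24.
From the budget, 8·s = 168 − 2·24 = 120, so s* = 15.

p* = 24, s* = 15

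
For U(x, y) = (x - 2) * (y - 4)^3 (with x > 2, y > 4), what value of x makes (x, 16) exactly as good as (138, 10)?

U(138, 10) = 29376.
Set U(x, 16) = 29376 and solve.
With y = 16: (16 − 4)^3 = 1728, so (x − 2) = 29376/1728 = 17.
So x = 2 + 17 = 19.
Check: U(19, 16) = 29376.

x = 19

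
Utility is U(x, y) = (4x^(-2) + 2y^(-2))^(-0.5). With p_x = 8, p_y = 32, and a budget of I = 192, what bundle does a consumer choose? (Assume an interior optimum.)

x* = 8, y* = 4

For CES with ρ = -2, MRS = (4/2)·(y/x)^3.
Tangency: set MRS = p_x/p_y = 8/32 = 0.25.
So (y/x)^3 = 0.125; taking the cube root, y/x = 0.5, i.e. y = 0.5·x.
Substitute into the budget 8·x + 32·y = 192: 24·x = 192, so x* = 8 and y* = 0.5·8 = 4.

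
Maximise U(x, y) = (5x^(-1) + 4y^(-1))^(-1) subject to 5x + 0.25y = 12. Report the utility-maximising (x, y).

x* = 2, y* = 8

For CES with ρ = -1, MRS = (5/4)·(y/x)^2.
Tangency: set MRS = p_x/p_y = 5/0.25 = 20.
So (y/x)^2 = 16; taking the square root, y/x = 4, i.e. y = 4·x.
Substitute into the budget 5·x + 0.25·y = 12: 6·x = 12, so x* = 2 and y* = 4·2 = 8.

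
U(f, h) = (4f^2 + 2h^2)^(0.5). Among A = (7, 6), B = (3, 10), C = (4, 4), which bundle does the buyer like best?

Evaluate utility at each bundle:
U(A) = 16.371.
U(B) = 15.362.
U(C) = 9.798.
Highest utility is A, so A ≻ B ≻ C.

Bundle A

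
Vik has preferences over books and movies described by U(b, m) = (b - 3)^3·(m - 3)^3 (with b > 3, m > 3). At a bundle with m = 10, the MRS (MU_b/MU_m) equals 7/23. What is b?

b = 26

MU_b = 3·(b−3)^2·(m−3)^3, MU_m = 3·(b−3)^3·(m−3)^2.
MRS = (m−3)/(b−3).
Substitute m = 10: MRS = 7/(b − 3). Setting this equal to 7/23 gives b − 3 = 7/(7/23) = 23, so b = 26.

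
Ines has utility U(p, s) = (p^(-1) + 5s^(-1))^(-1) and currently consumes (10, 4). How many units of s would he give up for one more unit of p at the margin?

For CES with ρ = -1, MRS = (1/5)·(s/p)^2.
At (10, 4): MRS = 4/125.
So at (10, 4) the consumer would give up 4/125 units of s for one more unit of p.

MRS = 4/125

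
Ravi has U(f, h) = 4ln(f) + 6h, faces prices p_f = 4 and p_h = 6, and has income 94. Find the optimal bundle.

f* = 1, h* = 15

MU_f = 4/f, MU_h = 6.
MRS = 4/f ÷ 6.
Tangency: set MRS = p_f/p_h = 4/6 = 2/3.
MRS depends only on f: (2/3)/f = 2/3 ⇒ f* = (2/3)/(2/3) = 1.
From the budget, 6·h = 94 − 4·1 = 90, so h* = 15.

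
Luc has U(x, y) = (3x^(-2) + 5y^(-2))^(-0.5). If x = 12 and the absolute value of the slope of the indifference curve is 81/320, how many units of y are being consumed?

y = 9

For CES with ρ = -2, MRS = (3/5)·(y/x)^3.
Setting (3/5)·(y/12)^3 = 81/320 gives (y/12)^3 = 27/64, so y/12 = 0.75 and y = 9.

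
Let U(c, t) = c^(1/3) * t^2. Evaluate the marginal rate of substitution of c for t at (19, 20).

MU_c = 1/3·c^(-2/3)·t^2 and MU_t = 2·c^(1/3)·t.
MRS = MU_c/MU_t = (1/6)·t/c.
At (19, 20): MRS = 10/57.
That is, one extra unit of c is worth 10/57 units of t at the margin.

MRS = 10/57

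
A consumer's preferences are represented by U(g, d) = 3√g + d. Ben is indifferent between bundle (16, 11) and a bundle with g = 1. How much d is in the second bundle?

U(16, 11) = 23.
Set U(1, d) = 23 and solve.
With g = 1: √1 = 1, so d = 23 − 3·1 = 20.
Check: U(1, 20) = 23.

d = 20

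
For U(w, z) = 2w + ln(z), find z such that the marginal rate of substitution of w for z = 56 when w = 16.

z = 28

MU_w = 2, MU_z = 1/z.
MRS = 2 ÷ (1/z).
MRS depends only on z: 2·z = 56 ⇒ z = 56/2 = 28.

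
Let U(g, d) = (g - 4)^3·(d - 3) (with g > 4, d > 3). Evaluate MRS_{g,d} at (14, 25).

MU_g = 3·(g−4)^2·(d−3), MU_d = (g−4)^3.
MRS = (3/1)·(d−3)/(g−4).
At (14, 25): MRS = 6.6.
That is, one extra unit of g is worth 6.6 units of d at the margin.

MRS = 6.6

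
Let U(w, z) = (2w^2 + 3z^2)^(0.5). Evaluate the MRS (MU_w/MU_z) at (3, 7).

MRS = 2/7

For CES with ρ = 2, MRS = (2/3)·(z/w)^(-1).
At (3, 7): MRS = 2/7.
The indifference curve has slope −2/7 at this bundle.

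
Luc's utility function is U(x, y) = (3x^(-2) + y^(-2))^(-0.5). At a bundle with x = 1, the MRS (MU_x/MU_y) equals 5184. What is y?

y = 12

For CES with ρ = -2, MRS = (3/1)·(y/x)^3.
Setting (3/1)·(y/1)^3 = 5184 gives (y/1)^3 = 1728, so y/1 = 12 and y = 12.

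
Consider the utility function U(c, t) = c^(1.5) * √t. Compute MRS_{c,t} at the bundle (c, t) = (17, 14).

MU_c = 1.5·√c·√t and MU_t = 0.5·c^(1.5)·t^(-0.5).
MRS = MU_c/MU_t = (3)·t/c.
At (17, 14): MRS = 42/17.
So at (17, 14) the consumer would give up 42/17 units of t for one more unit of c.

MRS = 42/17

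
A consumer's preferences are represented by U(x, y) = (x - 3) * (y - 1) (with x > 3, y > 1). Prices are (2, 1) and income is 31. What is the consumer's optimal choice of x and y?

x* = 9, y* = 13

MU_x = (y−1), MU_y = (x−3).
MRS = (y−1)/(x−3).
Tangency: set MRS = p_x/p_y = 2/1 = 2.
So (y − 1)/(x − 3) = 2, i.e. (y − 1) = 2·(x − 3).
Rewrite the budget in excess-of-subsistence terms: 2·(x − 3) + 1·(y − 1) = 31 − 2·3 − 1·1 = 24.
Substituting, 4·(x − 3) = 24, so x − 3 = 6 and x* = 9.
Then y − 1 = 2·6 = 12, so y* = 13.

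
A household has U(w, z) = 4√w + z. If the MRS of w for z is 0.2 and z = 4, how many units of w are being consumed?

MU_w = 4/(2√w), MU_z = 1.
MRS = 4/(2√w) ÷ 1.
MRS depends only on w: 2/√w = 0.2 ⇒ √w = 2/0.2 = 10 ⇒ w = 100.

w = 100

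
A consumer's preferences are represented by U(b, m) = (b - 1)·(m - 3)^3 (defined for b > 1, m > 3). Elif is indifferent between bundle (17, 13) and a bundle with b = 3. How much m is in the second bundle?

m = 23

U(17, 13) = 16000.
Set U(3, m) = 16000 and solve.
With b = 3: (3 − 1) = 2, so (m − 3)^3 = 16000/2 = 8000.
Taking the cube root (with m > 3): m − 3 = 20, so m = 23.
Check: U(3, 23) = 16000.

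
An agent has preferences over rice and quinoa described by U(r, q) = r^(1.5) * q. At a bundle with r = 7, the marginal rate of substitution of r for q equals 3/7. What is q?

MU_r = 1.5·√r·q and MU_q = r^(1.5).
MRS = MU_r/MU_q = (1.5)·q/r.
Substitute r = 7: MRS = q/(14/3). Setting q/(14/3) = 3/7 gives q = (3/7)·(14/3) = 2.

q = 2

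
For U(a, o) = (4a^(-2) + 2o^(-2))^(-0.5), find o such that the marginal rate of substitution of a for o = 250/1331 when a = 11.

o = 5

For CES with ρ = -2, MRS = (4/2)·(o/a)^3.
Setting (4/2)·(o/11)^3 = 250/1331 gives (o/11)^3 = 125/1331, so o/11 = 5/11 and o = 5.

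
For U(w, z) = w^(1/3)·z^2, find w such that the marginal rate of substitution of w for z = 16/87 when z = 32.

w = 29

MU_w = 1/3·w^(-2/3)·z^2 and MU_z = 2·w^(1/3)·z.
MRS = MU_w/MU_z = (1/6)·z/w.
Substitute z = 32: MRS = (16/3)/w. Setting (16/3)/w = 16/87 gives w = (16/3)/(16/87) = 29.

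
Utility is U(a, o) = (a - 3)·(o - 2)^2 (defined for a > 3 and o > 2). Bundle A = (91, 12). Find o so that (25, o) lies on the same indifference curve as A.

o = 22

U(91, 12) = 8800.
Set U(25, o) = 8800 and solve.
With a = 25: (25 − 3) = 22, so (o − 2)^2 = 8800/22 = 400.
Taking the square root (with o > 2): o − 2 = 20, so o = 22.
Check: U(25, 22) = 8800.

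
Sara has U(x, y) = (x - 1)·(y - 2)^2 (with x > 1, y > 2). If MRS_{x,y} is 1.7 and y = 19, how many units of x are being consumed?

MU_x = (y−2)^2, MU_y = 2·(x−1)·(y−2).
MRS = (1/2)·(y−2)/(x−1).
Substitute y = 19: MRS = 8.5/(x − 1). Setting this equal to 1.7 gives x − 1 = 8.5/1.7 = 5, so x = 6.

x = 6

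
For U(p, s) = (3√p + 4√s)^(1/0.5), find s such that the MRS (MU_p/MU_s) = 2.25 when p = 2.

s = 18

For CES with ρ = 0.5, MRS = (3/4)·√(s/p).
Setting (3/4)·√(s/2) = 2.25 gives √(s/2) = 3, so s/2 = 9 and s = 18.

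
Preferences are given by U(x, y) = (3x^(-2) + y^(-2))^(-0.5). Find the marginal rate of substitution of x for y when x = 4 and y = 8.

MRS = 24

For CES with ρ = -2, MRS = (3/1)·(y/x)^3.
At (4, 8): MRS = 24.
The indifference curve has slope −24 at this bundle.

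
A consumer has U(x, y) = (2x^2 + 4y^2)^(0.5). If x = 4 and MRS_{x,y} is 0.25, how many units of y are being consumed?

y = 8

For CES with ρ = 2, MRS = (2/4)·(y/x)^(-1).
Setting (2/4)·(y/4)^(-1) = 0.25 gives (y/4)^(-1) = 0.5, so y/4 = 2 and y = 8.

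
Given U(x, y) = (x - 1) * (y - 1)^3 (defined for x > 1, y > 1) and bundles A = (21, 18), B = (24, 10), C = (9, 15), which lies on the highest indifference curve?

Evaluate utility at each bundle:
U(A) = 98260.
U(B) = 16767.
U(C) = 21952.
Highest utility is A, so A ≻ C ≻ B.

Bundle A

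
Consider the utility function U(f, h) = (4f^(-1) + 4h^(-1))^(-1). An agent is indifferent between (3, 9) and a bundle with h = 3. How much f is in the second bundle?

U depends on (f, h) only through S = 4f^(-1) + 4h^(-1), so equal utility means equal S. At (3, 9): S = 16/9.
With h = 3: 4·3^(-1) = 4/3, so 4f^(-1) = 16/9 − 4/3 = 4/9, i.e. f^(-1) = 1/9.
Hence f = 1/(1/9) = 9.
Check: U(9, 3) = 0.5625.

f = 9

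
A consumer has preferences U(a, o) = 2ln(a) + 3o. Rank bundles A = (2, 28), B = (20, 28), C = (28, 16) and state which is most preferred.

Bundle B

Evaluate utility at each bundle:
U(A) = 85.386.
U(B) = 89.991.
U(C) = 54.664.
Highest utility is B, so B ≻ A ≻ C.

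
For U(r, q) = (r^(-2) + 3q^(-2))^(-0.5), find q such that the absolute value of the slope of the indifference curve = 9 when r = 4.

For CES with ρ = -2, MRS = (1/3)·(q/r)^3.
Setting (1/3)·(q/4)^3 = 9 gives (q/4)^3 = 27, so q/4 = 3 and q = 12.

q = 12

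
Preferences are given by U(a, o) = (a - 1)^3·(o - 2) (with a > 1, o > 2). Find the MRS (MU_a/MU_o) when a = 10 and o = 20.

MRS = 6

MU_a = 3·(a−1)^2·(o−2), MU_o = (a−1)^3.
MRS = (3/1)·(o−2)/(a−1).
At (10, 20): MRS = 6.
That is, one extra unit of a is worth 6 units of o at the margin.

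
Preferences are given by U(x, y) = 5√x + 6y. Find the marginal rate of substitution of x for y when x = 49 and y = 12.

MU_x = 5/(2√x), MU_y = 6.
MRS = 5/(2√x) ÷ 6.
At (49, 12): MRS = 5/84.
So at (49, 12) the consumer would give up 5/84 units of y for one more unit of x.

MRS = 5/84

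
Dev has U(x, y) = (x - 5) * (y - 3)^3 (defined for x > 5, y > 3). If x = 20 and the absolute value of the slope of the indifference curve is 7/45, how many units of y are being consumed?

y = 10

MU_x = (y−3)^3, MU_y = 3·(x−5)·(y−3)^2.
MRS = (1/3)·(y−3)/(x−5).
Substitute x = 20: MRS = (y − 3)/45. Setting this equal to 7/45 gives y − 3 = (7/45)·45 = 7, so y = 10.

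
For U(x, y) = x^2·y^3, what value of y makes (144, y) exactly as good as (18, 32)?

U(18, 32) = 10616832.
Set U(144, y) = 10616832 and solve.
With x = 144: 144^2 = 20736, so y^3 = 10616832/20736 = 512; taking the cube root, y = 8.
Check: U(144, 8) = 10616832.

y = 8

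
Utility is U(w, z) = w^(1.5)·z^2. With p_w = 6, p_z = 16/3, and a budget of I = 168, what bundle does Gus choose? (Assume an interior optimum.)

MU_w = 1.5·√w·z^2 and MU_z = 2·w^(1.5)·z.
MRS = MU_w/MU_z = (0.75)·z/w.
Tangency: set MRS = p_w/p_z = 6/(16/3) = 1.125.
So (0.75)·z/w = 1.125, i.e. z = 1.5·w.
Substitute into the budget 6·w + (16/3)·z = 168: 14·w = 168, so w* = 12.
Then z* = 1.5·12 = 18.

w* = 12, z* = 18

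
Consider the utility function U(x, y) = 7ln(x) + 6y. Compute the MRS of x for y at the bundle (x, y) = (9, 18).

MU_x = 7/x, MU_y = 6.
MRS = 7/x ÷ 6.
At (9, 18): MRS = 7/54.
The indifference curve has slope −7/54 at this bundle.

MRS = 7/54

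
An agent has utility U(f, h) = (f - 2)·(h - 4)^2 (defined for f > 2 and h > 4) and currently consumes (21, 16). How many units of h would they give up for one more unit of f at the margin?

MU_f = (h−4)^2, MU_h = 2·(f−2)·(h−4).
MRS = (1/2)·(h−4)/(f−2).
At (21, 16): MRS = 6/19.
The indifference curve has slope −6/19 at this bundle.

MRS = 6/19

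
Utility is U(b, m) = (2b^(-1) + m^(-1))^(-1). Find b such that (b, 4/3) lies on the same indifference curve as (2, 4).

U depends on (b, m) only through S = 2b^(-1) + m^(-1), so equal utility means equal S. At (2, 4): S = 1.25.
With m = 4/3: (4/3)^(-1) = 0.75, so 2b^(-1) = 1.25 − 0.75 = 0.5, i.e. b^(-1) = 0.25.
Hence b = 1/0.25 = 4.
Check: U(4, 4/3) = 0.8.

b = 4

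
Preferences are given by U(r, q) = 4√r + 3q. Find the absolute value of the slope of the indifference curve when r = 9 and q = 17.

MRS = 2/9

MU_r = 4/(2√r), MU_q = 3.
MRS = 4/(2√r) ÷ 3.
At (9, 17): MRS = 2/9.
So at (9, 17) the consumer would give up 2/9 units of q for one more unit of r.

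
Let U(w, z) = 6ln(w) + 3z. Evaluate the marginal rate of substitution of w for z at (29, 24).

MU_w = 6/w, MU_z = 3.
MRS = 6/w ÷ 3.
At (29, 24): MRS = 2/29.
The indifference curve has slope −2/29 at this bundle.

MRS = 2/29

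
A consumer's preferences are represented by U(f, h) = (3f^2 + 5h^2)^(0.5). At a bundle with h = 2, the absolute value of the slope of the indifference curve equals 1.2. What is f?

f = 4

For CES with ρ = 2, MRS = (3/5)·(h/f)^(-1).
Setting (3/5)·(2/f)^(-1) = 1.2 gives (2/f)^(-1) = 2, so 2/f = 0.5 and f = 4.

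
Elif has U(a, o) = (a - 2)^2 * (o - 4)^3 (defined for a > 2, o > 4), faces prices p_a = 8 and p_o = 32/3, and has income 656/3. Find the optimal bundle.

a* = 10, o* = 13

MU_a = 2·(a−2)·(o−4)^3, MU_o = 3·(a−2)^2·(o−4)^2.
MRS = (2/3)·(o−4)/(a−2).
Tangency: set MRS = p_a/p_o = 8/(32/3) = 0.75.
So (2/3)·(o − 4)/(a − 2) = 0.75, i.e. (o − 4) = 1.125·(a − 2).
Rewrite the budget in excess-of-subsistence terms: 8·(a − 2) + (32/3)·(o − 4) = 656/3 − 8·2 − (32/3)·4 = 160.
Substituting, 20·(a − 2) = 160, so a − 2 = 8 and a* = 10.
Then o − 4 = 1.125·8 = 9, so o* = 13.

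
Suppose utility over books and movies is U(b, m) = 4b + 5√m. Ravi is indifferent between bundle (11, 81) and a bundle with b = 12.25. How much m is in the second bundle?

m = 64

U(11, 81) = 89.
Set U(12.25, m) = 89 and solve.
With b = 12.25: 5√m = 89 − 4·12.25 = 40, so √m = 8 and m = 64.
Check: U(12.25, 64) = 89.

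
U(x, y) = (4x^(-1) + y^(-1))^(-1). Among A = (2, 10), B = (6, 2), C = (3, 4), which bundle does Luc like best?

Bundle B

Evaluate utility at each bundle:
U(A) = 0.476.
U(B) = 0.857.
U(C) = 0.632.
Highest utility is B, so B ≻ C ≻ A.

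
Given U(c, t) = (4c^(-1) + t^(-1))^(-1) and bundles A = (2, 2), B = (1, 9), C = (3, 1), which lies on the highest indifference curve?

Evaluate utility at each bundle:
U(A) = 0.400.
U(B) = 0.243.
U(C) = 0.429.
Highest utility is C, so C ≻ A ≻ B.

Bundle C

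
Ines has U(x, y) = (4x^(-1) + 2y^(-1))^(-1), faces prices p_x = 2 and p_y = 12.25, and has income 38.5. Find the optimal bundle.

x* = 7, y* = 2

For CES with ρ = -1, MRS = (4/2)·(y/x)^2.
Tangency: set MRS = p_x/p_y = 2/12.25 = 8/49.
So (y/x)^2 = 4/49; taking the square root, y/x = 2/7, i.e. y = (2/7)·x.
Substitute into the budget 2·x + 12.25·y = 38.5: 5.5·x = 38.5, so x* = 7 and y* = (2/7)·7 = 2.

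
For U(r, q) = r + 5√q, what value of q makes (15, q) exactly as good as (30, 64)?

U(30, 64) = 70.
Set U(15, q) = 70 and solve.
With r = 15: 5√q = 70 − 15 = 55, so √q = 11 and q = 121.
Check: U(15, 121) = 70.

q = 121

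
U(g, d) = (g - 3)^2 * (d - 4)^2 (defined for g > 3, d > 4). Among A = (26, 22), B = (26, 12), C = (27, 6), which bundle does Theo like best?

Evaluate utility at each bundle:
U(A) = 171396.
U(B) = 33856.
U(C) = 2304.
Highest utility is A, so A ≻ B ≻ C.

Bundle A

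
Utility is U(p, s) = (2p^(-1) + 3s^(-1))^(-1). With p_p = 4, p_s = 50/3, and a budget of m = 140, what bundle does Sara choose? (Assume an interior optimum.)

p* = 10, s* = 6

For CES with ρ = -1, MRS = (2/3)·(s/p)^2.
Tangency: set MRS = p_p/p_s = 4/(50/3) = 6/25.
So (s/p)^2 = 9/25; taking the square root, s/p = 0.6, i.e. s = 0.6·p.
Substitute into the budget 4·p + (50/3)·s = 140: 14·p = 140, so p* = 10 and s* = 0.6·10 = 6.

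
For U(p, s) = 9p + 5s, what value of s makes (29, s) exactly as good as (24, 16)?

U(24, 16) = 296.
Set U(29, s) = 296 and solve.
9·29 + 5s = 296 ⇒ 5s = 35 ⇒ s = 7.
Check: U(29, 7) = 296.

s = 7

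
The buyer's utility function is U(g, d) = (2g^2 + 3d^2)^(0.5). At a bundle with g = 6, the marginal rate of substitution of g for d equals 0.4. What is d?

For CES with ρ = 2, MRS = (2/3)·(d/g)^(-1).
Setting (2/3)·(d/6)^(-1) = 0.4 gives (d/6)^(-1) = 0.6, so d/6 = 5/3 and d = 10.

d = 10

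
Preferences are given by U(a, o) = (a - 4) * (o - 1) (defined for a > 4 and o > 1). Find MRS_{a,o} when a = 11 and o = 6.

MRS = 5/7

MU_a = (o−1), MU_o = (a−4).
MRS = (o−1)/(a−4).
At (11, 6): MRS = 5/7.
The indifference curve has slope −5/7 at this bundle.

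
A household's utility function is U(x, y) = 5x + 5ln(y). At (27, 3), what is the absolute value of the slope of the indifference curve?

MU_x = 5, MU_y = 5/y.
MRS = 5 ÷ (5/y).
At (27, 3): MRS = 3.
That is, one extra unit of x is worth 3 units of y at the margin.

MRS = 3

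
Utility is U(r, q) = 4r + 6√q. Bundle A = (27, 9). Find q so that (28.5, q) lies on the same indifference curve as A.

q = 4

U(27, 9) = 126.
Set U(28.5, q) = 126 and solve.
With r = 28.5: 6√q = 126 − 4·28.5 = 12, so √q = 2 and q = 4.
Check: U(28.5, 4) = 126.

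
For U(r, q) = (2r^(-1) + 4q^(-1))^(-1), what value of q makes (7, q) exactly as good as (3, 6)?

q = 42/11

U depends on (r, q) only through S = 2r^(-1) + 4q^(-1), so equal utility means equal S. At (3, 6): S = 4/3.
With r = 7: 2·7^(-1) = 2/7, so 4q^(-1) = 4/3 − 2/7 = 22/21, i.e. q^(-1) = 11/42.
Hence q = 1/(11/42) = 42/11.
Check: U(7, 42/11) = 0.75.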